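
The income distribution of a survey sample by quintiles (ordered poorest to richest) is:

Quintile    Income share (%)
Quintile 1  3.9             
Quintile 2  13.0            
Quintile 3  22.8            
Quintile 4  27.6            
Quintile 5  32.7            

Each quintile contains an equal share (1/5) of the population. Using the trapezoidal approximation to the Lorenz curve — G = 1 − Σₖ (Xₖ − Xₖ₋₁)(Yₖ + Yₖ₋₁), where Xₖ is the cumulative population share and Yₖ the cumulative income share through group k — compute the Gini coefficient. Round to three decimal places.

Cumulative income shares Yₖ: 0.0390, 0.1690, 0.3970, 0.6730, 1.0000
Σ (Xₖ−Xₖ₋₁)(Yₖ+Yₖ₋₁) = (1/5)(0.0390+0.0000) + (1/5)(0.1690+0.0390) + (1/5)(0.3970+0.1690) + (1/5)(0.6730+0.3970) + (1/5)(1.0000+0.6730)
  = 0.0078 + 0.0416 + 0.1132 + 0.2140 + 0.3346 = 0.7112
G = 1 − 0.7112 = 0.2888

0.289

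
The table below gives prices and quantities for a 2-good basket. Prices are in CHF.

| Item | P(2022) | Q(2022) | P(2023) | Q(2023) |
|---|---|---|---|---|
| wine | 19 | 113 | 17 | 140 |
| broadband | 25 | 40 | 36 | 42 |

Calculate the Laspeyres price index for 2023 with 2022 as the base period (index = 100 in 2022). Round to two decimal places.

106.80

Laspeyres price index uses base-period quantities as weights.
ΣP(2023)·Q(2022) = 17×113 + 36×40 = 1921 + 1440 = 3361
ΣP(2022)·Q(2022) = 19×113 + 25×40 = 2147 + 1000 = 3147
Index = 3361 / 3147 × 100 = 106.8001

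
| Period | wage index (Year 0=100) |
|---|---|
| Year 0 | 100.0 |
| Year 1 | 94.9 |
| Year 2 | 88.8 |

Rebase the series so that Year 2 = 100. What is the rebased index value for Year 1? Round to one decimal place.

Rebased(Year 1) = 94.9 / 88.8 × 100 = 106.8694

106.9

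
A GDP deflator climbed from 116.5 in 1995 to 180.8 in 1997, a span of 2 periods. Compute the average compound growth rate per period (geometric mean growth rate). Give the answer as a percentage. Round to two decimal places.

Growth factor = (180.8/116.5)^(1/2) = (1.551931)^(1/2) = 1.245765
Growth rate = 1.245765 − 1 = 0.245765 = 24.5765%

24.58%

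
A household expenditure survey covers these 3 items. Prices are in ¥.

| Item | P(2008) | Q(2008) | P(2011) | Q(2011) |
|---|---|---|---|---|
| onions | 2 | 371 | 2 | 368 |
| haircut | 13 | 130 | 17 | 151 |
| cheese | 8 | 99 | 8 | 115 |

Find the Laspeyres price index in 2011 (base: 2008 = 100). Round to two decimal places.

116.13

Laspeyres price index uses base-period quantities as weights.
ΣP(2011)·Q(2008) = 2×371 + 17×130 + 8×99 = 742 + 2210 + 792 = 3744
ΣP(2008)·Q(2008) = 2×371 + 13×130 + 8×99 = 742 + 1690 + 792 = 3224
Index = 3744 / 3224 × 100 = 116.1290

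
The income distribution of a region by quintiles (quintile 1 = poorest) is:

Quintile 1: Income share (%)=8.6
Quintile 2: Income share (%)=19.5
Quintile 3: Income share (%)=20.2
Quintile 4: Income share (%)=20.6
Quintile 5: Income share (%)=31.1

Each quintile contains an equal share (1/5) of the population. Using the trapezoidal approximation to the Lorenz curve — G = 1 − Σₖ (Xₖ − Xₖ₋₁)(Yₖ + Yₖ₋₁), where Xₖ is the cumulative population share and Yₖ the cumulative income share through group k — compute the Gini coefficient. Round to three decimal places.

Cumulative income shares Yₖ: 0.0860, 0.2810, 0.4830, 0.6890, 1.0000
Σ (Xₖ−Xₖ₋₁)(Yₖ+Yₖ₋₁) = (1/5)(0.0860+0.0000) + (1/5)(0.2810+0.0860) + (1/5)(0.4830+0.2810) + (1/5)(0.6890+0.4830) + (1/5)(1.0000+0.6890)
  = 0.0172 + 0.0734 + 0.1528 + 0.2344 + 0.3378 = 0.8156
G = 1 − 0.8156 = 0.1844

0.184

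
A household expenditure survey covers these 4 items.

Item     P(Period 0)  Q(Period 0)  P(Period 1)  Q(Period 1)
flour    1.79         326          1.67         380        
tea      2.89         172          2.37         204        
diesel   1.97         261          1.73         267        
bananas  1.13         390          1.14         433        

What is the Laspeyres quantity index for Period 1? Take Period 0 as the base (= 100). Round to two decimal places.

Laspeyres quantity index uses base-period prices as weights.
ΣP(Period 0)·Q(Period 1) = 1.79×380 + 2.89×204 + 1.97×267 + 1.13×433 = 680.2 + 589.56 + 525.99 + 489.29 = 2285.04
ΣP(Period 0)·Q(Period 0) = 1.79×326 + 2.89×172 + 1.97×261 + 1.13×390 = 583.54 + 497.08 + 514.17 + 440.7 = 2035.49
Index = 2285.04 / 2035.49 × 100 = 112.2599

112.26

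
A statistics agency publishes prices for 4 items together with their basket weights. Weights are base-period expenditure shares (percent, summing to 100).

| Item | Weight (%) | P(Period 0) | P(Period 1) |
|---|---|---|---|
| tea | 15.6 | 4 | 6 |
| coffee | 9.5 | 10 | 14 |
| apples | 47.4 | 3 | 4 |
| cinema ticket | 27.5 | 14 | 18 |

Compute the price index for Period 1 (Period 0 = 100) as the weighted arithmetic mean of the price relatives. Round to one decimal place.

tea: 15.6 × (6/4) = 15.6 × 1.500000 = 23.4000
coffee: 9.5 × (14/10) = 9.5 × 1.400000 = 13.3000
apples: 47.4 × (4/3) = 47.4 × 1.333333 = 63.2000
cinema ticket: 27.5 × (18/14) = 27.5 × 1.285714 = 35.3571
Index = Σ wᵢ·(p₁ᵢ/p₀ᵢ) = 23.4000 + 13.3000 + 63.2000 + 35.3571 = 135.2571

135.3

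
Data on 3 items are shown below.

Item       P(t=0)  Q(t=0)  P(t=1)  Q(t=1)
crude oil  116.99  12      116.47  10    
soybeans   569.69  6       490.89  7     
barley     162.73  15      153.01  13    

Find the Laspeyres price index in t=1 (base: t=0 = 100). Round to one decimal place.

Laspeyres price index uses base-period quantities as weights.
ΣP(t=1)·Q(t=0) = 116.47×12 + 490.89×6 + 153.01×15 = 1397.64 + 2945.34 + 2295.15 = 6638.13
ΣP(t=0)·Q(t=0) = 116.99×12 + 569.69×6 + 162.73×15 = 1403.88 + 3418.14 + 2440.95 = 7262.97
Index = 6638.13 / 7262.97 × 100 = 91.3969

91.4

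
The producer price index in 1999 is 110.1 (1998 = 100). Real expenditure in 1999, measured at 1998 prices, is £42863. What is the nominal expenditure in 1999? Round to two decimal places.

Nominal = Real × (Index/100) = 42863 × (110.1/100)
        = 42863 × 1.101 = 47192.1630

47192.16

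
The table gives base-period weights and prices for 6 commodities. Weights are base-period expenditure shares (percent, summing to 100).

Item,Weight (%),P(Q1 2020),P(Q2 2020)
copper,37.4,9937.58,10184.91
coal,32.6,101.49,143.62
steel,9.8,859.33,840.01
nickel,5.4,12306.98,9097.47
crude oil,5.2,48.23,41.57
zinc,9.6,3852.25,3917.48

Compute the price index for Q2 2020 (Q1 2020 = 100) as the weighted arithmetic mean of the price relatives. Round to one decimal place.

112.3

copper: 37.4 × (10184.91/9937.58) = 37.4 × 1.024888 = 38.3308
coal: 32.6 × (143.62/101.49) = 32.6 × 1.415115 = 46.1327
steel: 9.8 × (840.01/859.33) = 9.8 × 0.977517 = 9.5797
nickel: 5.4 × (9097.47/12306.98) = 5.4 × 0.739212 = 3.9917
crude oil: 5.2 × (41.57/48.23) = 5.2 × 0.861912 = 4.4819
zinc: 9.6 × (3917.48/3852.25) = 9.6 × 1.016933 = 9.7626
Index = Σ wᵢ·(p₁ᵢ/p₀ᵢ) = 38.3308 + 46.1327 + 9.5797 + 3.9917 + 4.4819 + 9.7626 = 112.2795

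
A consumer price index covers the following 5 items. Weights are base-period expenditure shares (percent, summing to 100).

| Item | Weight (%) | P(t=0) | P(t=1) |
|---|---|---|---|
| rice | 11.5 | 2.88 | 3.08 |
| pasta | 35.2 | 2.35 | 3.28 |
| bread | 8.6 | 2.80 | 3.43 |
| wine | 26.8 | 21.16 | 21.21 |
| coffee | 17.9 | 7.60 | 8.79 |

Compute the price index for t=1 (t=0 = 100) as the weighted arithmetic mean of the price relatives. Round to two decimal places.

119.53

rice: 11.5 × (3.08/2.88) = 11.5 × 1.069444 = 12.2986
pasta: 35.2 × (3.28/2.35) = 35.2 × 1.395745 = 49.1302
bread: 8.6 × (3.43/2.80) = 8.6 × 1.225000 = 10.5350
wine: 26.8 × (21.21/21.16) = 26.8 × 1.002363 = 26.8633
coffee: 17.9 × (8.79/7.60) = 17.9 × 1.156579 = 20.7028
Index = Σ wᵢ·(p₁ᵢ/p₀ᵢ) = 12.2986 + 49.1302 + 10.5350 + 26.8633 + 20.7028 = 119.5299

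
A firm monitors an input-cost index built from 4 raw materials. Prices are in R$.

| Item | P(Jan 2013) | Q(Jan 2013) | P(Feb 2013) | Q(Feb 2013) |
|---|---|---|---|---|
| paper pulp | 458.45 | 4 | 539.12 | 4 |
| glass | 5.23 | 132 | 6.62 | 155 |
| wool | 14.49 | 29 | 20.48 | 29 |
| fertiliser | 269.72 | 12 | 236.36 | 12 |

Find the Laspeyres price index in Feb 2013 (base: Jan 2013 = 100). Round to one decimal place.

104.5

Laspeyres price index uses base-period quantities as weights.
ΣP(Feb 2013)·Q(Jan 2013) = 539.12×4 + 6.62×132 + 20.48×29 + 236.36×12 = 2156.48 + 873.84 + 593.92 + 2836.32 = 6460.56
ΣP(Jan 2013)·Q(Jan 2013) = 458.45×4 + 5.23×132 + 14.49×29 + 269.72×12 = 1833.8 + 690.36 + 420.21 + 3236.64 = 6181.01
Index = 6460.56 / 6181.01 × 100 = 104.5227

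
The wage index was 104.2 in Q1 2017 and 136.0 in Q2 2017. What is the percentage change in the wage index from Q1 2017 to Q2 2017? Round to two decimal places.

30.52%

Change = (136.0 − 104.2) / 104.2 × 100
       = 31.8 / 104.2 × 100 = 30.5182%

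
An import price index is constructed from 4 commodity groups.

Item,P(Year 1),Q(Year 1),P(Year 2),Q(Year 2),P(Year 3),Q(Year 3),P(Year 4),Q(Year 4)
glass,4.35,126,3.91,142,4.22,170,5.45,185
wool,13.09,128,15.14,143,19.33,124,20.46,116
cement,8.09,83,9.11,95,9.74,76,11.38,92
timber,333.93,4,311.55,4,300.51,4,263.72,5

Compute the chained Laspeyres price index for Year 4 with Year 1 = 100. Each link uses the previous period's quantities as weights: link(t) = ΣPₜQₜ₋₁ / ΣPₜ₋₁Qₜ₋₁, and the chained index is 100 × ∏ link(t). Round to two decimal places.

126.76

Link Year 1→Year 2:
ΣP(Year 2)Q(Year 1) = 3.91×126 + 15.14×128 + 9.11×83 + 311.55×4 = 492.66 + 1937.92 + 756.13 + 1246.2 = 4432.91
ΣP(Year 1)Q(Year 1) = 4.35×126 + 13.09×128 + 8.09×83 + 333.93×4 = 548.1 + 1675.52 + 671.47 + 1335.72 = 4230.81
link = 4432.91/4230.81 = 1.047769
Link Year 2→Year 3:
ΣP(Year 3)Q(Year 2) = 4.22×142 + 19.33×143 + 9.74×95 + 300.51×4 = 599.24 + 2764.19 + 925.3 + 1202.04 = 5490.77
ΣP(Year 2)Q(Year 2) = 3.91×142 + 15.14×143 + 9.11×95 + 311.55×4 = 555.22 + 2165.02 + 865.45 + 1246.2 = 4831.89
link = 5490.77/4831.89 = 1.136361
Link Year 3→Year 4:
ΣP(Year 4)Q(Year 3) = 5.45×170 + 20.46×124 + 11.38×76 + 263.72×4 = 926.5 + 2537.04 + 864.88 + 1054.88 = 5383.3
ΣP(Year 3)Q(Year 3) = 4.22×170 + 19.33×124 + 9.74×76 + 300.51×4 = 717.4 + 2396.92 + 740.24 + 1202.04 = 5056.6
link = 5383.3/5056.6 = 1.064609
Chained index = 100 × 1.047769 × 1.136361 × 1.064609 = 126.7569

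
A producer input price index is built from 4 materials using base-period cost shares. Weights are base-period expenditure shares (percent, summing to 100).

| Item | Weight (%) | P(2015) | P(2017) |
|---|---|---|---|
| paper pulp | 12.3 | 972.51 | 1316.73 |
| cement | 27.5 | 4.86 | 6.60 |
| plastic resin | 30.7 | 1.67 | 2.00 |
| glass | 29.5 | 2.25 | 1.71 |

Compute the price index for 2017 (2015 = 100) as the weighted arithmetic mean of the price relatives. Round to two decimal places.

paper pulp: 12.3 × (1316.73/972.51) = 12.3 × 1.353950 = 16.6536
cement: 27.5 × (6.60/4.86) = 27.5 × 1.358025 = 37.3457
plastic resin: 30.7 × (2.00/1.67) = 30.7 × 1.197605 = 36.7665
glass: 29.5 × (1.71/2.25) = 29.5 × 0.760000 = 22.4200
Index = Σ wᵢ·(p₁ᵢ/p₀ᵢ) = 16.6536 + 37.3457 + 36.7665 + 22.4200 = 113.1857

113.19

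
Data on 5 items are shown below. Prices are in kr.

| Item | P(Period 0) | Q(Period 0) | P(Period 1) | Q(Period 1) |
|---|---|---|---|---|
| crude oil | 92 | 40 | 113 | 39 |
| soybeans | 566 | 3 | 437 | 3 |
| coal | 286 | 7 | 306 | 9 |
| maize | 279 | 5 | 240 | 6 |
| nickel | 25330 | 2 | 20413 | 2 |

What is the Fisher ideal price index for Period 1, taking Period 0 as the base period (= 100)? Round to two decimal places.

84.21

Laspeyres component (base-period weights):
ΣP(Period 1)Q(Period 0) = 113×40 + 437×3 + 306×7 + 240×5 + 20413×2 = 4520 + 1311 + 2142 + 1200 + 40826 = 49999
ΣP(Period 0)Q(Period 0) = 92×40 + 566×3 + 286×7 + 279×5 + 25330×2 = 3680 + 1698 + 2002 + 1395 + 50660 = 59435
L = 49999 / 59435 × 100 = 84.1238
Paasche component (current-period weights):
ΣP(Period 1)Q(Period 1) = 113×39 + 437×3 + 306×9 + 240×6 + 20413×2 = 4407 + 1311 + 2754 + 1440 + 40826 = 50738
ΣP(Period 0)Q(Period 1) = 92×39 + 566×3 + 286×9 + 279×6 + 25330×2 = 3588 + 1698 + 2574 + 1674 + 50660 = 60194
P = 50738 / 60194 × 100 = 84.2908
Fisher = √(L × P) = √(84.1238 × 84.2908) = 84.2073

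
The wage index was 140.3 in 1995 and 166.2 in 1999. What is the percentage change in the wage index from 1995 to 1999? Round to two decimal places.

18.46%

Change = (166.2 − 140.3) / 140.3 × 100
       = 25.9 / 140.3 × 100 = 18.4604%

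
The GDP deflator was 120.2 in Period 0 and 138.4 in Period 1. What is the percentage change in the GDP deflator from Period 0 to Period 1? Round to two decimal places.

15.14%

Change = (138.4 − 120.2) / 120.2 × 100
       = 18.2 / 120.2 × 100 = 15.1414%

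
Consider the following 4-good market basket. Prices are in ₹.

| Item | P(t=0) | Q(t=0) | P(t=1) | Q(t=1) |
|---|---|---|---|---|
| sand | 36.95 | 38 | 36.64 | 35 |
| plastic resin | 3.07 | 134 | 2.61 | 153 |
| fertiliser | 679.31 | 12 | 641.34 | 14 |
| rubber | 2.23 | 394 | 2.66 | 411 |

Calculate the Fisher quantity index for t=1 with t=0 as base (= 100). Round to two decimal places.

Laspeyres component (base-period weights):
ΣP(t=0)Q(t=1) = 36.95×35 + 3.07×153 + 679.31×14 + 2.23×411 = 1293.25 + 469.71 + 9510.34 + 916.53 = 12189.83
ΣP(t=0)Q(t=0) = 36.95×38 + 3.07×134 + 679.31×12 + 2.23×394 = 1404.1 + 411.38 + 8151.72 + 878.62 = 10845.82
L = 12189.83 / 10845.82 × 100 = 112.3920
Paasche component (current-period weights):
ΣP(t=1)Q(t=1) = 36.64×35 + 2.61×153 + 641.34×14 + 2.66×411 = 1282.4 + 399.33 + 8978.76 + 1093.26 = 11753.75
ΣP(t=1)Q(t=0) = 36.64×38 + 2.61×134 + 641.34×12 + 2.66×394 = 1392.32 + 349.74 + 7696.08 + 1048.04 = 10486.18
P = 11753.75 / 10486.18 × 100 = 112.0880
Fisher = √(L × P) = √(112.3920 × 112.0880) = 112.2399

112.24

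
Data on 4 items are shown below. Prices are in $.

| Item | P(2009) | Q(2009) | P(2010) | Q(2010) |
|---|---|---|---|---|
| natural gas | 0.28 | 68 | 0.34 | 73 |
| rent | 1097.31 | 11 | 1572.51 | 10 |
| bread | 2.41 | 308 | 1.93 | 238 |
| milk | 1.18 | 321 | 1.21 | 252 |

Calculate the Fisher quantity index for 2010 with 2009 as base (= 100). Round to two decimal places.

90.02

Laspeyres component (base-period weights):
ΣP(2009)Q(2010) = 0.28×73 + 1097.31×10 + 2.41×238 + 1.18×252 = 20.44 + 10973.1 + 573.58 + 297.36 = 11864.48
ΣP(2009)Q(2009) = 0.28×68 + 1097.31×11 + 2.41×308 + 1.18×321 = 19.04 + 12070.41 + 742.28 + 378.78 = 13210.51
L = 11864.48 / 13210.51 × 100 = 89.8109
Paasche component (current-period weights):
ΣP(2010)Q(2010) = 0.34×73 + 1572.51×10 + 1.93×238 + 1.21×252 = 24.82 + 15725.1 + 459.34 + 304.92 = 16514.18
ΣP(2010)Q(2009) = 0.34×68 + 1572.51×11 + 1.93×308 + 1.21×321 = 23.12 + 17297.61 + 594.44 + 388.41 = 18303.58
P = 16514.18 / 18303.58 × 100 = 90.2238
Fisher = √(L × P) = √(89.8109 × 90.2238) = 90.0171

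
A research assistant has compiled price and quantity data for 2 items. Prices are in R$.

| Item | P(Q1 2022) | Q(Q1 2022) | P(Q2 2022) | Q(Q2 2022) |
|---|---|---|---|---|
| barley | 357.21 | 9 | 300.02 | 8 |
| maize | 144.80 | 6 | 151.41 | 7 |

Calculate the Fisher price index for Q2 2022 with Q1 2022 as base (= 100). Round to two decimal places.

88.87

Laspeyres component (base-period weights):
ΣP(Q2 2022)Q(Q1 2022) = 300.02×9 + 151.41×6 = 2700.18 + 908.46 = 3608.64
ΣP(Q1 2022)Q(Q1 2022) = 357.21×9 + 144.80×6 = 3214.89 + 868.8 = 4083.69
L = 3608.64 / 4083.69 × 100 = 88.3671
Paasche component (current-period weights):
ΣP(Q2 2022)Q(Q2 2022) = 300.02×8 + 151.41×7 = 2400.16 + 1059.87 = 3460.03
ΣP(Q1 2022)Q(Q2 2022) = 357.21×8 + 144.80×7 = 2857.68 + 1013.6 = 3871.28
P = 3460.03 / 3871.28 × 100 = 89.3769
Fisher = √(L × P) = √(88.3671 × 89.3769) = 88.8706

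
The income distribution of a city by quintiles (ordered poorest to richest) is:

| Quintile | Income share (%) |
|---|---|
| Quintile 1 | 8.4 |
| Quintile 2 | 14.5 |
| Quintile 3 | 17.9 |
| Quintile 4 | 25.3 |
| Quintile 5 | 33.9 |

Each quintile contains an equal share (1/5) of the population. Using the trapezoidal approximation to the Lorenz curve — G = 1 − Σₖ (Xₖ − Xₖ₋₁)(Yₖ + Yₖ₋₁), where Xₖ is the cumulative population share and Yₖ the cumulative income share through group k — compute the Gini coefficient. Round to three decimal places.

Cumulative income shares Yₖ: 0.0840, 0.2290, 0.4080, 0.6610, 1.0000
Σ (Xₖ−Xₖ₋₁)(Yₖ+Yₖ₋₁) = (1/5)(0.0840+0.0000) + (1/5)(0.2290+0.0840) + (1/5)(0.4080+0.2290) + (1/5)(0.6610+0.4080) + (1/5)(1.0000+0.6610)
  = 0.0168 + 0.0626 + 0.1274 + 0.2138 + 0.3322 = 0.7528
G = 1 − 0.7528 = 0.2472

0.247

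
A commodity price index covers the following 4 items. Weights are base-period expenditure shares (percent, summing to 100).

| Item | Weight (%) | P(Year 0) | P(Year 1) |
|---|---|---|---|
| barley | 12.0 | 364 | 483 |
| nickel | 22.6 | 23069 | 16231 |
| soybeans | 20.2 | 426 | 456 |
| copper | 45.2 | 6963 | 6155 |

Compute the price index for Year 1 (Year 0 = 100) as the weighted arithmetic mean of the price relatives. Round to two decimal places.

barley: 12.0 × (483/364) = 12.0 × 1.326923 = 15.9231
nickel: 22.6 × (16231/23069) = 22.6 × 0.703585 = 15.9010
soybeans: 20.2 × (456/426) = 20.2 × 1.070423 = 21.6225
copper: 45.2 × (6155/6963) = 45.2 × 0.883958 = 39.9549
Index = Σ wᵢ·(p₁ᵢ/p₀ᵢ) = 15.9231 + 15.9010 + 21.6225 + 39.9549 = 93.4015

93.40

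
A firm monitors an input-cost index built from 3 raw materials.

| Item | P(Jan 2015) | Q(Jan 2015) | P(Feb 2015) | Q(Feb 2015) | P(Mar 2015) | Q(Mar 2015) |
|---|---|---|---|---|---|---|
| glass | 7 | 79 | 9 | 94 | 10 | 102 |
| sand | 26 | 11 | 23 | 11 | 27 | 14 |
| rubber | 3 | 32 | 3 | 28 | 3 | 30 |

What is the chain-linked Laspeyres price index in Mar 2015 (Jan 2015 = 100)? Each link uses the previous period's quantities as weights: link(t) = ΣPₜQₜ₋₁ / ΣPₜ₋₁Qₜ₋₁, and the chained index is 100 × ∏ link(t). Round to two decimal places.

126.59

Link Jan 2015→Feb 2015:
ΣP(Feb 2015)Q(Jan 2015) = 9×79 + 23×11 + 3×32 = 711 + 253 + 96 = 1060
ΣP(Jan 2015)Q(Jan 2015) = 7×79 + 26×11 + 3×32 = 553 + 286 + 96 = 935
link = 1060/935 = 1.133690
Link Feb 2015→Mar 2015:
ΣP(Mar 2015)Q(Feb 2015) = 10×94 + 27×11 + 3×28 = 940 + 297 + 84 = 1321
ΣP(Feb 2015)Q(Feb 2015) = 9×94 + 23×11 + 3×28 = 846 + 253 + 84 = 1183
link = 1321/1183 = 1.116653
Chained index = 100 × 1.133690 × 1.116653 = 126.5938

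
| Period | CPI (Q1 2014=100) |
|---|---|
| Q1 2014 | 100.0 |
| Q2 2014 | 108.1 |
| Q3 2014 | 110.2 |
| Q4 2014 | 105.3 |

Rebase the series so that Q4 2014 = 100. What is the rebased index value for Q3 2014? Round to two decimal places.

104.65

Rebased(Q3 2014) = 110.2 / 105.3 × 100 = 104.6534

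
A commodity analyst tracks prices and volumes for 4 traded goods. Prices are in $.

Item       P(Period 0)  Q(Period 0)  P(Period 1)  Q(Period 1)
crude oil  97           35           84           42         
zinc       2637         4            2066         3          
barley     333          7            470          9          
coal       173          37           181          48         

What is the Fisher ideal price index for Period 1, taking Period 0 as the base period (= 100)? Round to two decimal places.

95.33

Laspeyres component (base-period weights):
ΣP(Period 1)Q(Period 0) = 84×35 + 2066×4 + 470×7 + 181×37 = 2940 + 8264 + 3290 + 6697 = 21191
ΣP(Period 0)Q(Period 0) = 97×35 + 2637×4 + 333×7 + 173×37 = 3395 + 10548 + 2331 + 6401 = 22675
L = 21191 / 22675 × 100 = 93.4553
Paasche component (current-period weights):
ΣP(Period 1)Q(Period 1) = 84×42 + 2066×3 + 470×9 + 181×48 = 3528 + 6198 + 4230 + 8688 = 22644
ΣP(Period 0)Q(Period 1) = 97×42 + 2637×3 + 333×9 + 173×48 = 4074 + 7911 + 2997 + 8304 = 23286
P = 22644 / 23286 × 100 = 97.2430
Fisher = √(L × P) = √(93.4553 × 97.2430) = 95.3304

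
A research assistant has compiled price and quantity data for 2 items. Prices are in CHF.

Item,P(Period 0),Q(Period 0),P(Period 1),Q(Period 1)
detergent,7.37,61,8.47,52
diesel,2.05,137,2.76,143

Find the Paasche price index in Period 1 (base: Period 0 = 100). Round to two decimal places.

123.47

Paasche price index uses current-period quantities as weights.
ΣP(Period 1)·Q(Period 1) = 8.47×52 + 2.76×143 = 440.44 + 394.68 = 835.12
ΣP(Period 0)·Q(Period 1) = 7.37×52 + 2.05×143 = 383.24 + 293.15 = 676.39
Index = 835.12 / 676.39 × 100 = 123.4672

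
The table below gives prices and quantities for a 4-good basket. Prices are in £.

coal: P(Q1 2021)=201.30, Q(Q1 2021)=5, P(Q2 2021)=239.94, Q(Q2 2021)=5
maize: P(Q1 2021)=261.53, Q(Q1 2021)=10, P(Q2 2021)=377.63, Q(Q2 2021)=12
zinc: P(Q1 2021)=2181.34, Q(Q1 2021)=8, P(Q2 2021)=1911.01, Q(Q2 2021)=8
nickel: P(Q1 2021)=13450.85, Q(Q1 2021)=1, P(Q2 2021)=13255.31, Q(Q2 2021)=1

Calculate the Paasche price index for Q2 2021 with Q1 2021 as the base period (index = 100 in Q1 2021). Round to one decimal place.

97.8

Paasche price index uses current-period quantities as weights.
ΣP(Q2 2021)·Q(Q2 2021) = 239.94×5 + 377.63×12 + 1911.01×8 + 13255.31×1 = 1199.7 + 4531.56 + 15288.08 + 13255.31 = 34274.65
ΣP(Q1 2021)·Q(Q2 2021) = 201.30×5 + 261.53×12 + 2181.34×8 + 13450.85×1 = 1006.5 + 3138.36 + 17450.72 + 13450.85 = 35046.43
Index = 34274.65 / 35046.43 × 100 = 97.7978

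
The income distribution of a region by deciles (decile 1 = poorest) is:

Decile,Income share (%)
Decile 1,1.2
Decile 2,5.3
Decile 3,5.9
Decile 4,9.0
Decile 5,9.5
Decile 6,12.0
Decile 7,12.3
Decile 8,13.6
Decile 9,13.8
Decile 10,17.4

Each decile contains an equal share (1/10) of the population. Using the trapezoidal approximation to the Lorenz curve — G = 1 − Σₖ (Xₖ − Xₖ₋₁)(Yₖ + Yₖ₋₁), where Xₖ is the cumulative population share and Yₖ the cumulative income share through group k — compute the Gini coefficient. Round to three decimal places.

Cumulative income shares Yₖ: 0.0120, 0.0650, 0.1240, 0.2140, 0.3090, 0.4290, 0.5520, 0.6880, 0.8260, 1.0000
Σ (Xₖ−Xₖ₋₁)(Yₖ+Yₖ₋₁) = (1/10)(0.0120+0.0000) + (1/10)(0.0650+0.0120) + (1/10)(0.1240+0.0650) + (1/10)(0.2140+0.1240) + (1/10)(0.3090+0.2140) + (1/10)(0.4290+0.3090) + (1/10)(0.5520+0.4290) + (1/10)(0.6880+0.5520) + (1/10)(0.8260+0.6880) + (1/10)(1.0000+0.8260)
  = 0.0012 + 0.0077 + 0.0189 + 0.0338 + 0.0523 + 0.0738 + 0.0981 + 0.1240 + 0.1514 + 0.1826 = 0.7438
G = 1 − 0.7438 = 0.2562

0.256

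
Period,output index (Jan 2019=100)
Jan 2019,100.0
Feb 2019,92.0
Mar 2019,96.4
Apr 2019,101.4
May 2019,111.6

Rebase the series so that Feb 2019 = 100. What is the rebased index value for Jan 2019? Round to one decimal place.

Rebased(Jan 2019) = 100.0 / 92.0 × 100 = 108.6957

108.7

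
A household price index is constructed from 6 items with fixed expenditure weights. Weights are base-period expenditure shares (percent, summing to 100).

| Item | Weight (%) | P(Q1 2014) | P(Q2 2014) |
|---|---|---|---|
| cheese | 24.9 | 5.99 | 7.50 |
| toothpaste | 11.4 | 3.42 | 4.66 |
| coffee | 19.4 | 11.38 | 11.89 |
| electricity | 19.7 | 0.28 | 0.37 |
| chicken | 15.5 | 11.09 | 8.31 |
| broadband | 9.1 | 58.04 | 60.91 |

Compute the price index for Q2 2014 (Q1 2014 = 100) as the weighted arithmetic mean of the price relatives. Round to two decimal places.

cheese: 24.9 × (7.50/5.99) = 24.9 × 1.252087 = 31.1770
toothpaste: 11.4 × (4.66/3.42) = 11.4 × 1.362573 = 15.5333
coffee: 19.4 × (11.89/11.38) = 19.4 × 1.044815 = 20.2694
electricity: 19.7 × (0.37/0.28) = 19.7 × 1.321429 = 26.0321
chicken: 15.5 × (8.31/11.09) = 15.5 × 0.749324 = 11.6145
broadband: 9.1 × (60.91/58.04) = 9.1 × 1.049449 = 9.5500
Index = Σ wᵢ·(p₁ᵢ/p₀ᵢ) = 31.1770 + 15.5333 + 20.2694 + 26.0321 + 11.6145 + 9.5500 = 114.1764

114.18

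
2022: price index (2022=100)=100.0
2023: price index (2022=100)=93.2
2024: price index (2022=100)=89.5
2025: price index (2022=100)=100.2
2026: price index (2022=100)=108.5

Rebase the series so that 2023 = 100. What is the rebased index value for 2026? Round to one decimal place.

Rebased(2026) = 108.5 / 93.2 × 100 = 116.4163

116.4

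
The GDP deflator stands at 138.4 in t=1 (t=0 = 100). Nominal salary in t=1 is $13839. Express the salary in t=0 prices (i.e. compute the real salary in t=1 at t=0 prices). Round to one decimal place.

Real = Nominal ÷ (Index/100) = 13839 ÷ (138.4/100)
     = 13839 ÷ 1.384 = 9999.2775

9999.3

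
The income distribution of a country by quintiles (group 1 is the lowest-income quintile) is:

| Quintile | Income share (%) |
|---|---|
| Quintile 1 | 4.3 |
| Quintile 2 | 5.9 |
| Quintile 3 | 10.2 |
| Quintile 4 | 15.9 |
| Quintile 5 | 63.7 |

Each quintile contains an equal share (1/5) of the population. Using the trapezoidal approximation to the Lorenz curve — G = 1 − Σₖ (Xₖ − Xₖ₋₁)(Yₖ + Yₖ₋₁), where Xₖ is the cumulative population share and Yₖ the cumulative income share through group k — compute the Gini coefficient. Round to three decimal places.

0.515

Cumulative income shares Yₖ: 0.0430, 0.1020, 0.2040, 0.3630, 1.0000
Σ (Xₖ−Xₖ₋₁)(Yₖ+Yₖ₋₁) = (1/5)(0.0430+0.0000) + (1/5)(0.1020+0.0430) + (1/5)(0.2040+0.1020) + (1/5)(0.3630+0.2040) + (1/5)(1.0000+0.3630)
  = 0.0086 + 0.0290 + 0.0612 + 0.1134 + 0.2726 = 0.4848
G = 1 − 0.4848 = 0.5152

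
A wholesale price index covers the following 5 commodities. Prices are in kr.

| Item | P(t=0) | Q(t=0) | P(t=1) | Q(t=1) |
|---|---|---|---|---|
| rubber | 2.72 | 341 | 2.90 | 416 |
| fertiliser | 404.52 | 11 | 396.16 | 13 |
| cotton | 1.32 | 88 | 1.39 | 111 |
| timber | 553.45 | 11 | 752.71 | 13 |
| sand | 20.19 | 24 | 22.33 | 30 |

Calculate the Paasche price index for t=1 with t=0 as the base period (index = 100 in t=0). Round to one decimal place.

118.3

Paasche price index uses current-period quantities as weights.
ΣP(t=1)·Q(t=1) = 2.90×416 + 396.16×13 + 1.39×111 + 752.71×13 + 22.33×30 = 1206.4 + 5150.08 + 154.29 + 9785.23 + 669.9 = 16965.9
ΣP(t=0)·Q(t=1) = 2.72×416 + 404.52×13 + 1.32×111 + 553.45×13 + 20.19×30 = 1131.52 + 5258.76 + 146.52 + 7194.85 + 605.7 = 14337.35
Index = 16965.9 / 14337.35 × 100 = 118.3336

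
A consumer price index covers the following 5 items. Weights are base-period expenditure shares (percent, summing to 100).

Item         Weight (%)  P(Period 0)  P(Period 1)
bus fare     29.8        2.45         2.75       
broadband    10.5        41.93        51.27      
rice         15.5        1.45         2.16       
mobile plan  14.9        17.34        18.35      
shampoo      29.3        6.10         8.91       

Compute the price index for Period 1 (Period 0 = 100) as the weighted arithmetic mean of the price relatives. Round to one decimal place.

bus fare: 29.8 × (2.75/2.45) = 29.8 × 1.122449 = 33.4490
broadband: 10.5 × (51.27/41.93) = 10.5 × 1.222752 = 12.8389
rice: 15.5 × (2.16/1.45) = 15.5 × 1.489655 = 23.0897
mobile plan: 14.9 × (18.35/17.34) = 14.9 × 1.058247 = 15.7679
shampoo: 29.3 × (8.91/6.10) = 29.3 × 1.460656 = 42.7972
Index = Σ wᵢ·(p₁ᵢ/p₀ᵢ) = 33.4490 + 12.8389 + 23.0897 + 15.7679 + 42.7972 = 127.9426

127.9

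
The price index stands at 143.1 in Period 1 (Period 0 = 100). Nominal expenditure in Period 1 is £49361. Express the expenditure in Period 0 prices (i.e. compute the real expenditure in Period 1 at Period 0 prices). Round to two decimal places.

34494.06

Real = Nominal ÷ (Index/100) = 49361 ÷ (143.1/100)
     = 49361 ÷ 1.431 = 34494.0601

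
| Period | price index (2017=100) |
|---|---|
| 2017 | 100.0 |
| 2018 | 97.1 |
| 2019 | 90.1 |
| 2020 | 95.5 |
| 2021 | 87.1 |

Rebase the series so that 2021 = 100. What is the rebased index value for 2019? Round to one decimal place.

Rebased(2019) = 90.1 / 87.1 × 100 = 103.4443

103.4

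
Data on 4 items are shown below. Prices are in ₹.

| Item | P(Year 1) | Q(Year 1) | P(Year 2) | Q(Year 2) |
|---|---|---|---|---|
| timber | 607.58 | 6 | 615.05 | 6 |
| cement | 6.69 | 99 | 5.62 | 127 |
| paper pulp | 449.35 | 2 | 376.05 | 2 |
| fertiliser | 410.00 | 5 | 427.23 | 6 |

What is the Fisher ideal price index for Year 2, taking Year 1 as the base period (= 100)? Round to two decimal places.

98.31

Laspeyres component (base-period weights):
ΣP(Year 2)Q(Year 1) = 615.05×6 + 5.62×99 + 376.05×2 + 427.23×5 = 3690.3 + 556.38 + 752.1 + 2136.15 = 7134.93
ΣP(Year 1)Q(Year 1) = 607.58×6 + 6.69×99 + 449.35×2 + 410.00×5 = 3645.48 + 662.31 + 898.7 + 2050 = 7256.49
L = 7134.93 / 7256.49 × 100 = 98.3248
Paasche component (current-period weights):
ΣP(Year 2)Q(Year 2) = 615.05×6 + 5.62×127 + 376.05×2 + 427.23×6 = 3690.3 + 713.74 + 752.1 + 2563.38 = 7719.52
ΣP(Year 1)Q(Year 2) = 607.58×6 + 6.69×127 + 449.35×2 + 410.00×6 = 3645.48 + 849.63 + 898.7 + 2460 = 7853.81
P = 7719.52 / 7853.81 × 100 = 98.2901
Fisher = √(L × P) = √(98.3248 × 98.2901) = 98.3075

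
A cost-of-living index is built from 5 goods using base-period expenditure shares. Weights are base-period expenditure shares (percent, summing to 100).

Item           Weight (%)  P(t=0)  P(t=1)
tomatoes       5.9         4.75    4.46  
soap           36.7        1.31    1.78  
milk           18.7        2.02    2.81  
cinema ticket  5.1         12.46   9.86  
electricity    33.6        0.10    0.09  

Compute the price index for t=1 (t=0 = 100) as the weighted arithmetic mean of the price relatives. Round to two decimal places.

115.70

tomatoes: 5.9 × (4.46/4.75) = 5.9 × 0.938947 = 5.5398
soap: 36.7 × (1.78/1.31) = 36.7 × 1.358779 = 49.8672
milk: 18.7 × (2.81/2.02) = 18.7 × 1.391089 = 26.0134
cinema ticket: 5.1 × (9.86/12.46) = 5.1 × 0.791332 = 4.0358
electricity: 33.6 × (0.09/0.10) = 33.6 × 0.900000 = 30.2400
Index = Σ wᵢ·(p₁ᵢ/p₀ᵢ) = 5.5398 + 49.8672 + 26.0134 + 4.0358 + 30.2400 = 115.6961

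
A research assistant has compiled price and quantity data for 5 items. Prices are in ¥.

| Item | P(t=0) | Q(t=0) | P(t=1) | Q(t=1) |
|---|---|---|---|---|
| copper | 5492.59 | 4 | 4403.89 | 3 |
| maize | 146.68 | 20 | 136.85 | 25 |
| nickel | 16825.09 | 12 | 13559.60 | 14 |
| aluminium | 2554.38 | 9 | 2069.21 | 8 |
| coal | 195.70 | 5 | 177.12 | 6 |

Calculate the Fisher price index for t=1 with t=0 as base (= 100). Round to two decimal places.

80.79

Laspeyres component (base-period weights):
ΣP(t=1)Q(t=0) = 4403.89×4 + 136.85×20 + 13559.60×12 + 2069.21×9 + 177.12×5 = 17615.56 + 2737 + 162715.2 + 18622.89 + 885.6 = 202576.25
ΣP(t=0)Q(t=0) = 5492.59×4 + 146.68×20 + 16825.09×12 + 2554.38×9 + 195.70×5 = 21970.36 + 2933.6 + 201901.08 + 22989.42 + 978.5 = 250772.96
L = 202576.25 / 250772.96 × 100 = 80.7807
Paasche component (current-period weights):
ΣP(t=1)Q(t=1) = 4403.89×3 + 136.85×25 + 13559.60×14 + 2069.21×8 + 177.12×6 = 13211.67 + 3421.25 + 189834.4 + 16553.68 + 1062.72 = 224083.72
ΣP(t=0)Q(t=1) = 5492.59×3 + 146.68×25 + 16825.09×14 + 2554.38×8 + 195.70×6 = 16477.77 + 3667 + 235551.26 + 20435.04 + 1174.2 = 277305.27
P = 224083.72 / 277305.27 × 100 = 80.8076
Fisher = √(L × P) = √(80.7807 × 80.8076) = 80.7942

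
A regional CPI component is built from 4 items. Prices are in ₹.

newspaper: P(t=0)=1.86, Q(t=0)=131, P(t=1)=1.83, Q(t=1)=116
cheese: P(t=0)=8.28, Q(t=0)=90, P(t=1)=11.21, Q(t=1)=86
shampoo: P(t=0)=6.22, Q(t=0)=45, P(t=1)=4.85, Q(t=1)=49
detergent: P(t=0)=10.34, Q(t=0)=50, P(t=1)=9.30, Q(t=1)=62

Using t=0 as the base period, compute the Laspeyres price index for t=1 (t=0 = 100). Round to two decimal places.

108.18

Laspeyres price index uses base-period quantities as weights.
ΣP(t=1)·Q(t=0) = 1.83×131 + 11.21×90 + 4.85×45 + 9.30×50 = 239.73 + 1008.9 + 218.25 + 465 = 1931.88
ΣP(t=0)·Q(t=0) = 1.86×131 + 8.28×90 + 6.22×45 + 10.34×50 = 243.66 + 745.2 + 279.9 + 517 = 1785.76
Index = 1931.88 / 1785.76 × 100 = 108.1825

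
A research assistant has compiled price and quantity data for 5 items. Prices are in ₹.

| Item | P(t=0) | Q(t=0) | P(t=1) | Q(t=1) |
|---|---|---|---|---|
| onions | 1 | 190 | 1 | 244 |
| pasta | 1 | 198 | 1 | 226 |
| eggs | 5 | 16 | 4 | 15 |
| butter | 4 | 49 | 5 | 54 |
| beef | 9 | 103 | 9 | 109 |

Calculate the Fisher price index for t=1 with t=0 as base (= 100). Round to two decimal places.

102.16

Laspeyres component (base-period weights):
ΣP(t=1)Q(t=0) = 1×190 + 1×198 + 4×16 + 5×49 + 9×103 = 190 + 198 + 64 + 245 + 927 = 1624
ΣP(t=0)Q(t=0) = 1×190 + 1×198 + 5×16 + 4×49 + 9×103 = 190 + 198 + 80 + 196 + 927 = 1591
L = 1624 / 1591 × 100 = 102.0742
Paasche component (current-period weights):
ΣP(t=1)Q(t=1) = 1×244 + 1×226 + 4×15 + 5×54 + 9×109 = 244 + 226 + 60 + 270 + 981 = 1781
ΣP(t=0)Q(t=1) = 1×244 + 1×226 + 5×15 + 4×54 + 9×109 = 244 + 226 + 75 + 216 + 981 = 1742
P = 1781 / 1742 × 100 = 102.2388
Fisher = √(L × P) = √(102.0742 × 102.2388) = 102.1565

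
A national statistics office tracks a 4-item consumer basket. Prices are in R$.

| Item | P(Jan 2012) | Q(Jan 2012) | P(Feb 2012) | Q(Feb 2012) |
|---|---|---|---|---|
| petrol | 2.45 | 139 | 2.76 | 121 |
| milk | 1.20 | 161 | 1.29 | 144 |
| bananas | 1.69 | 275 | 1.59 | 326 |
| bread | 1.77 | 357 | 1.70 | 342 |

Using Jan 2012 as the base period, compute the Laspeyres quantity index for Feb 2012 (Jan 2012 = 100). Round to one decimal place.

99.7

Laspeyres quantity index uses base-period prices as weights.
ΣP(Jan 2012)·Q(Feb 2012) = 2.45×121 + 1.20×144 + 1.69×326 + 1.77×342 = 296.45 + 172.8 + 550.94 + 605.34 = 1625.53
ΣP(Jan 2012)·Q(Jan 2012) = 2.45×139 + 1.20×161 + 1.69×275 + 1.77×357 = 340.55 + 193.2 + 464.75 + 631.89 = 1630.39
Index = 1625.53 / 1630.39 × 100 = 99.7019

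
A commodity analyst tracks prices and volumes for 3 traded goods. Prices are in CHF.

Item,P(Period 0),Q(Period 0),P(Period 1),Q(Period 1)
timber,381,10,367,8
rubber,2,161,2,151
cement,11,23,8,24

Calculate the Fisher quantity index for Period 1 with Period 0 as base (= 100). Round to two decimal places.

82.28

Laspeyres component (base-period weights):
ΣP(Period 0)Q(Period 1) = 381×8 + 2×151 + 11×24 = 3048 + 302 + 264 = 3614
ΣP(Period 0)Q(Period 0) = 381×10 + 2×161 + 11×23 = 3810 + 322 + 253 = 4385
L = 3614 / 4385 × 100 = 82.4173
Paasche component (current-period weights):
ΣP(Period 1)Q(Period 1) = 367×8 + 2×151 + 8×24 = 2936 + 302 + 192 = 3430
ΣP(Period 1)Q(Period 0) = 367×10 + 2×161 + 8×23 = 3670 + 322 + 184 = 4176
P = 3430 / 4176 × 100 = 82.1360
Fisher = √(L × P) = √(82.4173 × 82.1360) = 82.2766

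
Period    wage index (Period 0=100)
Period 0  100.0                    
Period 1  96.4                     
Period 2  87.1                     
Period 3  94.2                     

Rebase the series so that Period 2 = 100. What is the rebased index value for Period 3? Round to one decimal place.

Rebased(Period 3) = 94.2 / 87.1 × 100 = 108.1515

108.2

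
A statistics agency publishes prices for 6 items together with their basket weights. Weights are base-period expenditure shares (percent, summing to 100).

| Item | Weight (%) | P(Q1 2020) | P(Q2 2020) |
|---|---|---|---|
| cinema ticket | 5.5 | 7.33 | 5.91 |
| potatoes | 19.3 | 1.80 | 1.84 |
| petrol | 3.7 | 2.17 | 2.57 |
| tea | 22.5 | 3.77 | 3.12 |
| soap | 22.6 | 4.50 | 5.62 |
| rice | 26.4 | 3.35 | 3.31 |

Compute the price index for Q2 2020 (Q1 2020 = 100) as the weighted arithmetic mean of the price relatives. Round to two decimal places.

cinema ticket: 5.5 × (5.91/7.33) = 5.5 × 0.806276 = 4.4345
potatoes: 19.3 × (1.84/1.80) = 19.3 × 1.022222 = 19.7289
petrol: 3.7 × (2.57/2.17) = 3.7 × 1.184332 = 4.3820
tea: 22.5 × (3.12/3.77) = 22.5 × 0.827586 = 18.6207
soap: 22.6 × (5.62/4.50) = 22.6 × 1.248889 = 28.2249
rice: 26.4 × (3.31/3.35) = 26.4 × 0.988060 = 26.0848
Index = Σ wᵢ·(p₁ᵢ/p₀ᵢ) = 4.4345 + 19.7289 + 4.3820 + 18.6207 + 28.2249 + 26.0848 = 101.4758

101.48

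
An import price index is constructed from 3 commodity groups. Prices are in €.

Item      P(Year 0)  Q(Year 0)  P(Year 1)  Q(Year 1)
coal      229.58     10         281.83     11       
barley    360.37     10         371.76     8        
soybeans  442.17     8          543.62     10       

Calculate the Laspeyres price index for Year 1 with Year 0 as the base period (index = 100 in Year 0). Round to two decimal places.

Laspeyres price index uses base-period quantities as weights.
ΣP(Year 1)·Q(Year 0) = 281.83×10 + 371.76×10 + 543.62×8 = 2818.3 + 3717.6 + 4348.96 = 10884.86
ΣP(Year 0)·Q(Year 0) = 229.58×10 + 360.37×10 + 442.17×8 = 2295.8 + 3603.7 + 3537.36 = 9436.86
Index = 10884.86 / 9436.86 × 100 = 115.3441

115.34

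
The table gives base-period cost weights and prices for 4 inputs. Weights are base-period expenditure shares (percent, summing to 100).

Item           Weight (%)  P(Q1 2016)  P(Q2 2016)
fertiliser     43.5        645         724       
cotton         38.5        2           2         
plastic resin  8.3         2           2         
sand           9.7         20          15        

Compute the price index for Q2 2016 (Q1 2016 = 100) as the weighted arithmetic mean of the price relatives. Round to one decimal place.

102.9

fertiliser: 43.5 × (724/645) = 43.5 × 1.122481 = 48.8279
cotton: 38.5 × (2/2) = 38.5 × 1.000000 = 38.5000
plastic resin: 8.3 × (2/2) = 8.3 × 1.000000 = 8.3000
sand: 9.7 × (15/20) = 9.7 × 0.750000 = 7.2750
Index = Σ wᵢ·(p₁ᵢ/p₀ᵢ) = 48.8279 + 38.5000 + 8.3000 + 7.2750 = 102.9029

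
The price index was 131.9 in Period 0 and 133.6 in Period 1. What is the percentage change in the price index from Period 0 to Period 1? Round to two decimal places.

Change = (133.6 − 131.9) / 131.9 × 100
       = 1.7 / 131.9 × 100 = 1.2889%

1.29%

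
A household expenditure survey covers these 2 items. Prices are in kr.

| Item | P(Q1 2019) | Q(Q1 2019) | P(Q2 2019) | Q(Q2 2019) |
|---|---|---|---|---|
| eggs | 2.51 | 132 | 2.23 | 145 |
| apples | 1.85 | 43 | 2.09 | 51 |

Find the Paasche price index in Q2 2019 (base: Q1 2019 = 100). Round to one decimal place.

Paasche price index uses current-period quantities as weights.
ΣP(Q2 2019)·Q(Q2 2019) = 2.23×145 + 2.09×51 = 323.35 + 106.59 = 429.94
ΣP(Q1 2019)·Q(Q2 2019) = 2.51×145 + 1.85×51 = 363.95 + 94.35 = 458.3
Index = 429.94 / 458.3 × 100 = 93.8119

93.8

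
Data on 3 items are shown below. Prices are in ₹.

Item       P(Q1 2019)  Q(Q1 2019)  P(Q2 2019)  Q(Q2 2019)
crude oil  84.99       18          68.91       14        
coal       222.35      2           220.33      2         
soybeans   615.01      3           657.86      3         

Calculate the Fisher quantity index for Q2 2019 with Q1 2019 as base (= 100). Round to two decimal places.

91.78

Laspeyres component (base-period weights):
ΣP(Q1 2019)Q(Q2 2019) = 84.99×14 + 222.35×2 + 615.01×3 = 1189.86 + 444.7 + 1845.03 = 3479.59
ΣP(Q1 2019)Q(Q1 2019) = 84.99×18 + 222.35×2 + 615.01×3 = 1529.82 + 444.7 + 1845.03 = 3819.55
L = 3479.59 / 3819.55 × 100 = 91.0995
Paasche component (current-period weights):
ΣP(Q2 2019)Q(Q2 2019) = 68.91×14 + 220.33×2 + 657.86×3 = 964.74 + 440.66 + 1973.58 = 3378.98
ΣP(Q2 2019)Q(Q1 2019) = 68.91×18 + 220.33×2 + 657.86×3 = 1240.38 + 440.66 + 1973.58 = 3654.62
P = 3378.98 / 3654.62 × 100 = 92.4578
Fisher = √(L × P) = √(91.0995 × 92.4578) = 91.7761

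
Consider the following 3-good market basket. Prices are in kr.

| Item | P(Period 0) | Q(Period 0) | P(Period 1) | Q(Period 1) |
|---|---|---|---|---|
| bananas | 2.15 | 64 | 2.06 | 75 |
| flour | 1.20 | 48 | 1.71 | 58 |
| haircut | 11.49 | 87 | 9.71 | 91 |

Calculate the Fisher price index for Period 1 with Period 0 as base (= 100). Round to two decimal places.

Laspeyres component (base-period weights):
ΣP(Period 1)Q(Period 0) = 2.06×64 + 1.71×48 + 9.71×87 = 131.84 + 82.08 + 844.77 = 1058.69
ΣP(Period 0)Q(Period 0) = 2.15×64 + 1.20×48 + 11.49×87 = 137.6 + 57.6 + 999.63 = 1194.83
L = 1058.69 / 1194.83 × 100 = 88.6059
Paasche component (current-period weights):
ΣP(Period 1)Q(Period 1) = 2.06×75 + 1.71×58 + 9.71×91 = 154.5 + 99.18 + 883.61 = 1137.29
ΣP(Period 0)Q(Period 1) = 2.15×75 + 1.20×58 + 11.49×91 = 161.25 + 69.6 + 1045.59 = 1276.44
P = 1137.29 / 1276.44 × 100 = 89.0986
Fisher = √(L × P) = √(88.6059 × 89.0986) = 88.8519

88.85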